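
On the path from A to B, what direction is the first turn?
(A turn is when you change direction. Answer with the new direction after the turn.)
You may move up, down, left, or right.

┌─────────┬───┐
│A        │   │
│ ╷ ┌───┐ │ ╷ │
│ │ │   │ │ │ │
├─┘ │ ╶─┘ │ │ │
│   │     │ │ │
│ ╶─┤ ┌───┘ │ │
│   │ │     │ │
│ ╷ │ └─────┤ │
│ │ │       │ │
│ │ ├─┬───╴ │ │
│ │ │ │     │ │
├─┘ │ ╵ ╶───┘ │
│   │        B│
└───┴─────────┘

Directions: right, right, right, right, down, down, left, left, down, down, right, right, right, down, left, left, down, right, right, right
First turn direction: down

Solution:

┌─────────┬───┐
│A → → → ↓│   │
│ ╷ ┌───┐ │ ╷ │
│ │ │   │↓│ │ │
├─┘ │ ╶─┘ │ │ │
│   │↓ ← ↲│ │ │
│ ╶─┤ ┌───┘ │ │
│   │↓│     │ │
│ ╷ │ └─────┤ │
│ │ │↳ → → ↓│ │
│ │ ├─┬───╴ │ │
│ │ │ │↓ ← ↲│ │
├─┘ │ ╵ ╶───┘ │
│   │  ↳ → → B│
└───┴─────────┘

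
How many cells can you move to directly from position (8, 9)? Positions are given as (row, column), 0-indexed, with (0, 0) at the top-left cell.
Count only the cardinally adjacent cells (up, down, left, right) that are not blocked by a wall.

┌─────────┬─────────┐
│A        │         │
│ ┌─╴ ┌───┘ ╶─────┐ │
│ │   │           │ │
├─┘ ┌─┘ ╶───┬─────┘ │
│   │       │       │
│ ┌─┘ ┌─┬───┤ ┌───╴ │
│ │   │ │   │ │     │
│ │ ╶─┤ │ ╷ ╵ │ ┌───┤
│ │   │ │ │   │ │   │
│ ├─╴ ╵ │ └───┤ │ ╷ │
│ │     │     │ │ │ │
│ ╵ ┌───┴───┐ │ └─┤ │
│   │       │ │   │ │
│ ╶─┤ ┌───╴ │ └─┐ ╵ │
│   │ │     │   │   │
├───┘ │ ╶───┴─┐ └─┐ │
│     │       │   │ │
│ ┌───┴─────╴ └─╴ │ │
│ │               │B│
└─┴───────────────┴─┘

Checking passable neighbors of (8, 9):
Neighbors: (7, 9), (9, 9)
Count: 2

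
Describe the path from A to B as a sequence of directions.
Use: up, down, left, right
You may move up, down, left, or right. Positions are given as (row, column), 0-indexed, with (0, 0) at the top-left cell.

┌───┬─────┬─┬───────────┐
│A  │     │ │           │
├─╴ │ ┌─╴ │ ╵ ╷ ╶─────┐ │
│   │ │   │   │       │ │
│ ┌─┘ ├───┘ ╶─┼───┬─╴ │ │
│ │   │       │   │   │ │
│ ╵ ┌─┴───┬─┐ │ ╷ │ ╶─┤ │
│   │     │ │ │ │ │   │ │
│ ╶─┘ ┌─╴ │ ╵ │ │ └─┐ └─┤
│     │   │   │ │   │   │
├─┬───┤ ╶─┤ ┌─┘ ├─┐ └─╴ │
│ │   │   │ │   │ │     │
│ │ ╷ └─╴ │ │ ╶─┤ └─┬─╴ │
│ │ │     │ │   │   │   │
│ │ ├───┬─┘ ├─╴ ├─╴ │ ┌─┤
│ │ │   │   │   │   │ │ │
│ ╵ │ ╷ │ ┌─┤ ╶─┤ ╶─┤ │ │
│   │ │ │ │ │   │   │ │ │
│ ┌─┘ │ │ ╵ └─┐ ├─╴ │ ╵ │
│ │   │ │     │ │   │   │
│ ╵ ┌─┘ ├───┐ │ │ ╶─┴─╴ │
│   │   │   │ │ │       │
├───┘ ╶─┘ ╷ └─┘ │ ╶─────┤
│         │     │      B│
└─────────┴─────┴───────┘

Finding the path and converting it to directions:
Path through cells: (0,0) → (0,1) → (1,1) → (1,0) → (2,0) → (3,0) → (4,0) → (4,1) → (4,2) → (3,2) → (3,3) → (3,4) → (4,4) → (4,3) → (5,3) → (5,4) → (6,4) → (6,3) → (6,2) → (5,2) → (5,1) → (6,1) → (7,1) → (8,1) → (8,0) → (9,0) → (10,0) → (10,1) → (9,1) → (9,2) → (8,2) → (7,2) → (7,3) → (8,3) → (9,3) → (10,3) → (10,2) → (11,2) → (11,3) → (11,4) → (10,4) → (10,5) → (11,5) → (11,6) → (11,7) → (10,7) → (9,7) → (8,7) → (8,6) → (7,6) → (7,7) → (6,7) → (6,6) → (5,6) → (5,7) → (4,7) → (3,7) → (2,7) → (2,8) → (3,8) → (4,8) → (4,9) → (5,9) → (5,10) → (5,11) → (6,11) → (6,10) → (7,10) → (8,10) → (9,10) → (9,11) → (10,11) → (10,10) → (10,9) → (10,8) → (11,8) → (11,9) → (11,10) → (11,11)
Directions: right, down, left, down, down, down, right, right, up, right, right, down, left, down, right, down, left, left, up, left, down, down, down, left, down, down, right, up, right, up, up, right, down, down, down, left, down, right, right, up, right, down, right, right, up, up, up, left, up, right, up, left, up, right, up, up, up, right, down, down, right, down, right, right, down, left, down, down, down, right, down, left, left, left, down, right, right, right

Solution:

┌───┬─────┬─┬───────────┐
│A ↓│     │ │           │
├─╴ │ ┌─╴ │ ╵ ╷ ╶─────┐ │
│↓ ↲│ │   │   │       │ │
│ ┌─┘ ├───┘ ╶─┼───┬─╴ │ │
│↓│   │       │↱ ↓│   │ │
│ ╵ ┌─┴───┬─┐ │ ╷ │ ╶─┤ │
│↓  │↱ → ↓│ │ │↑│↓│   │ │
│ ╶─┘ ┌─╴ │ ╵ │ │ └─┐ └─┤
│↳ → ↑│↓ ↲│   │↑│↳ ↓│   │
├─┬───┤ ╶─┤ ┌─┘ ├─┐ └─╴ │
│ │↓ ↰│↳ ↓│ │↱ ↑│ │↳ → ↓│
│ │ ╷ └─╴ │ │ ╶─┤ └─┬─╴ │
│ │↓│↑ ← ↲│ │↑ ↰│   │↓ ↲│
│ │ ├───┬─┘ ├─╴ ├─╴ │ ┌─┤
│ │↓│↱ ↓│   │↱ ↑│   │↓│ │
│ ╵ │ ╷ │ ┌─┤ ╶─┤ ╶─┤ │ │
│↓ ↲│↑│↓│ │ │↑ ↰│   │↓│ │
│ ┌─┘ │ │ ╵ └─┐ ├─╴ │ ╵ │
│↓│↱ ↑│↓│     │↑│   │↳ ↓│
│ ╵ ┌─┘ ├───┐ │ │ ╶─┴─╴ │
│↳ ↑│↓ ↲│↱ ↓│ │↑│↓ ← ← ↲│
├───┘ ╶─┘ ╷ └─┘ │ ╶─────┤
│    ↳ → ↑│↳ → ↑│↳ → → B│
└─────────┴─────┴───────┘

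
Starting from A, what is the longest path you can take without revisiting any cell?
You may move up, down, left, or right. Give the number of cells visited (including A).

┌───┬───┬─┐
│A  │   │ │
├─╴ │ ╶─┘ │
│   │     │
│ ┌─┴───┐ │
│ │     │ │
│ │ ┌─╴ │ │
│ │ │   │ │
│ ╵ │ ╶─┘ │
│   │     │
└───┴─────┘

Finding longest simple path using DFS:
Start: (0, 0)
Longest path visits 24 cells
Path: A → right → down → left → down → down → down → right → up → up → right → right → down → left → down → right → right → up → up → up → left → left → up → right

Solution:

┌───┬───┬─┐
│A ↓│↱ B│ │
├─╴ │ ╶─┘ │
│↓ ↲│↑ ← ↰│
│ ┌─┴───┐ │
│↓│↱ → ↓│↑│
│ │ ┌─╴ │ │
│↓│↑│↓ ↲│↑│
│ ╵ │ ╶─┘ │
│↳ ↑│↳ → ↑│
└───┴─────┘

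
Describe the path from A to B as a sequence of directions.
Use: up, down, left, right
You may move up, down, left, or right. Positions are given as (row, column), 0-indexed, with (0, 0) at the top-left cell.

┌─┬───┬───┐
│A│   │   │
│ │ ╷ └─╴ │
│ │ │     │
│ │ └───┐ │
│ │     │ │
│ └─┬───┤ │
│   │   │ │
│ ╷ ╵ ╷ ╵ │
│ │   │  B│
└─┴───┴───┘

Finding the path and converting it to directions:
Path through cells: (0,0) → (1,0) → (2,0) → (3,0) → (3,1) → (4,1) → (4,2) → (3,2) → (3,3) → (4,3) → (4,4)
Directions: down, down, down, right, down, right, up, right, down, right

Solution:

┌─┬───┬───┐
│A│   │   │
│ │ ╷ └─╴ │
│↓│ │     │
│ │ └───┐ │
│↓│     │ │
│ └─┬───┤ │
│↳ ↓│↱ ↓│ │
│ ╷ ╵ ╷ ╵ │
│ │↳ ↑│↳ B│
└─┴───┴───┘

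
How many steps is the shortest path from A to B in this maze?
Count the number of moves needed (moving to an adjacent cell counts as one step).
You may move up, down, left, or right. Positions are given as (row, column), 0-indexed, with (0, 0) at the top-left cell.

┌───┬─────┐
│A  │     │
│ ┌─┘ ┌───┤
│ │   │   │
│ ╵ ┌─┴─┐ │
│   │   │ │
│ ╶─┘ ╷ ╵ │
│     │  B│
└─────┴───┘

Using BFS to find shortest path:
Start: (0, 0), End: (3, 4)
Path found:
(0,0) → (1,0) → (2,0) → (3,0) → (3,1) → (3,2) → (2,2) → (2,3) → (3,3) → (3,4)
Number of steps: 9

Solution:

┌───┬─────┐
│A  │     │
│ ┌─┘ ┌───┤
│↓│   │   │
│ ╵ ┌─┴─┐ │
│↓  │↱ ↓│ │
│ ╶─┘ ╷ ╵ │
│↳ → ↑│↳ B│
└─────┴───┘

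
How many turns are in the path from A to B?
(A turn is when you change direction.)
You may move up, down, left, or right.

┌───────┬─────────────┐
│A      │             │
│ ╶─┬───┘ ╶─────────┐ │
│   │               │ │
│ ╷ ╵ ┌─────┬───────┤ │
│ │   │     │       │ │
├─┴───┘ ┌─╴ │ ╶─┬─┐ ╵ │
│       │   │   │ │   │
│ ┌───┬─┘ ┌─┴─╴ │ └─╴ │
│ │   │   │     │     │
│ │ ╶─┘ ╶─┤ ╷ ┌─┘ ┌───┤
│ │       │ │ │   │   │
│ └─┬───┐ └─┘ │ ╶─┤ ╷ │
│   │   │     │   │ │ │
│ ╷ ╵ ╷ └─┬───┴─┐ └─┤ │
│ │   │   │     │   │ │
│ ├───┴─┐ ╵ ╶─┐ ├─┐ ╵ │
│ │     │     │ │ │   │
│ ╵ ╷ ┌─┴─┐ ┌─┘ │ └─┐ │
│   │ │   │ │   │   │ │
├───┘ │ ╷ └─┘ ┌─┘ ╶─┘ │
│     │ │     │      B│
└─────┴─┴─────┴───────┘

Directions: down, right, down, right, up, right, right, up, right, right, right, right, right, right, down, down, down, down, left, left, down, left, down, right, down, right, down, right, down, down
Number of turns: 18

Solution:

┌───────┬─────────────┐
│A      │↱ → → → → → ↓│
│ ╶─┬───┘ ╶─────────┐ │
│↳ ↓│↱ → ↑          │↓│
│ ╷ ╵ ┌─────┬───────┤ │
│ │↳ ↑│     │       │↓│
├─┴───┘ ┌─╴ │ ╶─┬─┐ ╵ │
│       │   │   │ │  ↓│
│ ┌───┬─┘ ┌─┴─╴ │ └─╴ │
│ │   │   │     │↓ ← ↲│
│ │ ╶─┘ ╶─┤ ╷ ┌─┘ ┌───┤
│ │       │ │ │↓ ↲│   │
│ └─┬───┐ └─┘ │ ╶─┤ ╷ │
│   │   │     │↳ ↓│ │ │
│ ╷ ╵ ╷ └─┬───┴─┐ └─┤ │
│ │   │   │     │↳ ↓│ │
│ ├───┴─┐ ╵ ╶─┐ ├─┐ ╵ │
│ │     │     │ │ │↳ ↓│
│ ╵ ╷ ┌─┴─┐ ┌─┘ │ └─┐ │
│   │ │   │ │   │   │↓│
├───┘ │ ╷ └─┘ ┌─┘ ╶─┘ │
│     │ │     │      B│
└─────┴─┴─────┴───────┘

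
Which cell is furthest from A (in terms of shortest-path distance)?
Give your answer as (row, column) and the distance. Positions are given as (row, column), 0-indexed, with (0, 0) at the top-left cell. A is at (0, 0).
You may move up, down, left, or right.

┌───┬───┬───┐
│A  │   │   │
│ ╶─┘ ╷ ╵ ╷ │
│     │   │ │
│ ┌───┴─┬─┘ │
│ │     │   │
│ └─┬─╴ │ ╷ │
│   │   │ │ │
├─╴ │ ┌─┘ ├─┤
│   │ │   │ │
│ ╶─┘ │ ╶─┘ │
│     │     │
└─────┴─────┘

Computing BFS distances from A to all cells:
Furthest cell: (4, 5)
Distance: 19 steps

Path from A to the furthest cell:

┌───┬───┬───┐
│A  │↱ ↓│↱ ↓│
│ ╶─┘ ╷ ╵ ╷ │
│↳ → ↑│↳ ↑│↓│
│ ┌───┴─┬─┘ │
│ │     │↓ ↲│
│ └─┬─╴ │ ╷ │
│   │   │↓│ │
├─╴ │ ┌─┘ ├─┤
│   │ │↓ ↲│B│
│ ╶─┘ │ ╶─┘ │
│     │↳ → ↑│
└─────┴─────┘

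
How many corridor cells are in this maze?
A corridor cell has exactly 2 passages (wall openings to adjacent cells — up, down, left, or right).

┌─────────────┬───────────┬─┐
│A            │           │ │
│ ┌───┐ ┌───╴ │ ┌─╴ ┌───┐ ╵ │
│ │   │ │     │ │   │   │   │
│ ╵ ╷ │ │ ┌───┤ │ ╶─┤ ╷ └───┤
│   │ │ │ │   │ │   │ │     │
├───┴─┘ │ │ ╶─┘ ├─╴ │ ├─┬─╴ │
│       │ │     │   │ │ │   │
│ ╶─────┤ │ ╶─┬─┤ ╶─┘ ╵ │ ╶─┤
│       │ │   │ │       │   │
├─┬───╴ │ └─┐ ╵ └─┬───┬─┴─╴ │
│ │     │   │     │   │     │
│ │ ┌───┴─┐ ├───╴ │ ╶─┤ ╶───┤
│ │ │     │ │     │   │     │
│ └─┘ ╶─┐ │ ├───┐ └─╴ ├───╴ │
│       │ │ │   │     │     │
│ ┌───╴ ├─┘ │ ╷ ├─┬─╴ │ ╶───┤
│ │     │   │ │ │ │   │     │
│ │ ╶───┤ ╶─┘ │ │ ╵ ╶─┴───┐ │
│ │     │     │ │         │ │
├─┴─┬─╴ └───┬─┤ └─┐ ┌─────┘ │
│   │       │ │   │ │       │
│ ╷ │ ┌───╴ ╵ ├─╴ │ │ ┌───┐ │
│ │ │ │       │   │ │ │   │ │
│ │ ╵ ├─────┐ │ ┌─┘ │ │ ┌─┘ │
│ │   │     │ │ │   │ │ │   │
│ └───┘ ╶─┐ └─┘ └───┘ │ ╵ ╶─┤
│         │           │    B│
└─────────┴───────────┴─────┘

Counting cells with exactly 2 passages:
Total corridor cells: 159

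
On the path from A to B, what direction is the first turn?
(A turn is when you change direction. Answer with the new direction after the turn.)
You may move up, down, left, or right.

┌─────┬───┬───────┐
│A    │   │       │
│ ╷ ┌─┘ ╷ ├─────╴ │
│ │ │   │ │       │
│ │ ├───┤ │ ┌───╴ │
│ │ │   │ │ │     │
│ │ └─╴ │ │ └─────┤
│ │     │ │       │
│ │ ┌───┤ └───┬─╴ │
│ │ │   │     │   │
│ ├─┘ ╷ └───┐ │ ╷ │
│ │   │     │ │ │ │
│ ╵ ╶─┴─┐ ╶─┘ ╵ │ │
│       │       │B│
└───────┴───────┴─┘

Directions: down, down, down, down, down, down, right, up, right, up, right, down, right, down, right, right, right, up, up, right, down, down
First turn direction: right

Solution:

┌─────┬───┬───────┐
│A    │   │       │
│ ╷ ┌─┘ ╷ ├─────╴ │
│↓│ │   │ │       │
│ │ ├───┤ │ ┌───╴ │
│↓│ │   │ │ │     │
│ │ └─╴ │ │ └─────┤
│↓│     │ │       │
│ │ ┌───┤ └───┬─╴ │
│↓│ │↱ ↓│     │↱ ↓│
│ ├─┘ ╷ └───┐ │ ╷ │
│↓│↱ ↑│↳ ↓  │ │↑│↓│
│ ╵ ╶─┴─┐ ╶─┘ ╵ │ │
│↳ ↑    │↳ → → ↑│B│
└───────┴───────┴─┘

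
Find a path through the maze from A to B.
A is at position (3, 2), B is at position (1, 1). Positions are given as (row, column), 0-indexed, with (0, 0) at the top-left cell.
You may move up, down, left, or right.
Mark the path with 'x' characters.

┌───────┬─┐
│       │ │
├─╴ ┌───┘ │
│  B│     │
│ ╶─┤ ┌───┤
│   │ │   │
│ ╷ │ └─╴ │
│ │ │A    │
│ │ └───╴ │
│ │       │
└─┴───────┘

Finding the shortest path from (3, 2) to (1, 1):
Path length: 11 steps
Directions: right → right → down → left → left → left → up → up → left → up → right

Solution:

┌───────┬─┐
│       │ │
├─╴ ┌───┘ │
│x B│     │
│ ╶─┤ ┌───┤
│x x│ │   │
│ ╷ │ └─╴ │
│ │x│A x x│
│ │ └───╴ │
│ │x x x x│
└─┴───────┘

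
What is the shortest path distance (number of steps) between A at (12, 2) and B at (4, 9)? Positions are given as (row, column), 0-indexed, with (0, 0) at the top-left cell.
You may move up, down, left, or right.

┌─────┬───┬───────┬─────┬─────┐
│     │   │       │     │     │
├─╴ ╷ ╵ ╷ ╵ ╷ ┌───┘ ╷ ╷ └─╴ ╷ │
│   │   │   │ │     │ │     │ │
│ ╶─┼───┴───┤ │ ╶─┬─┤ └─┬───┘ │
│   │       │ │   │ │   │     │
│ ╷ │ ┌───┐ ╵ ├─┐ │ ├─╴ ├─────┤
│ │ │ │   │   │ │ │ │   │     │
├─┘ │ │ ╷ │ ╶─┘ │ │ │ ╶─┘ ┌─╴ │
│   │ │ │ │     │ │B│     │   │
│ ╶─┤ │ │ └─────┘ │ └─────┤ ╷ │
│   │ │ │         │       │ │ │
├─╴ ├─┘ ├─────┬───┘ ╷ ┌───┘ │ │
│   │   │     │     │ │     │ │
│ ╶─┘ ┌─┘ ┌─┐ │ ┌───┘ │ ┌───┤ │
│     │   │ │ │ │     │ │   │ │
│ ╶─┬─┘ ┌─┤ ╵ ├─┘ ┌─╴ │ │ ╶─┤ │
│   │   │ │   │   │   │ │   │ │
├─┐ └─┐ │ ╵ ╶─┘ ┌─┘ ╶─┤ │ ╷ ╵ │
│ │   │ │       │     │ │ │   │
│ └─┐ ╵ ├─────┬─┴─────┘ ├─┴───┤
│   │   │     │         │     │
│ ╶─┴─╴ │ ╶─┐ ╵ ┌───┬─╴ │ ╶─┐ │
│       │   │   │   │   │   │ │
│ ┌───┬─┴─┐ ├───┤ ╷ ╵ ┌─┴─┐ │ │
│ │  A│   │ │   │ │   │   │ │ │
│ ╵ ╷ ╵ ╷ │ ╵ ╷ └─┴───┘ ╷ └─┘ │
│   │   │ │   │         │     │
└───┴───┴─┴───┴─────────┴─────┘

Finding path from (12, 2) to (4, 9):
Path: (12,2) → (12,1) → (13,1) → (13,0) → (12,0) → (11,0) → (11,1) → (11,2) → (11,3) → (10,3) → (9,3) → (8,3) → (7,3) → (7,4) → (6,4) → (6,5) → (6,6) → (7,6) → (8,6) → (8,5) → (9,5) → (9,6) → (9,7) → (8,7) → (8,8) → (7,8) → (7,9) → (7,10) → (6,10) → (5,10) → (5,9) → (4,9)
Distance: 31 steps

Solution:

┌─────┬───┬───────┬─────┬─────┐
│     │   │       │     │     │
├─╴ ╷ ╵ ╷ ╵ ╷ ┌───┘ ╷ ╷ └─╴ ╷ │
│   │   │   │ │     │ │     │ │
│ ╶─┼───┴───┤ │ ╶─┬─┤ └─┬───┘ │
│   │       │ │   │ │   │     │
│ ╷ │ ┌───┐ ╵ ├─┐ │ ├─╴ ├─────┤
│ │ │ │   │   │ │ │ │   │     │
├─┘ │ │ ╷ │ ╶─┘ │ │ │ ╶─┘ ┌─╴ │
│   │ │ │ │     │ │B│     │   │
│ ╶─┤ │ │ └─────┘ │ └─────┤ ╷ │
│   │ │ │         │↑ ↰    │ │ │
├─╴ ├─┘ ├─────┬───┘ ╷ ┌───┘ │ │
│   │   │↱ → ↓│     │↑│     │ │
│ ╶─┘ ┌─┘ ┌─┐ │ ┌───┘ │ ┌───┤ │
│     │↱ ↑│ │↓│ │↱ → ↑│ │   │ │
│ ╶─┬─┘ ┌─┤ ╵ ├─┘ ┌─╴ │ │ ╶─┤ │
│   │  ↑│ │↓ ↲│↱ ↑│   │ │   │ │
├─┐ └─┐ │ ╵ ╶─┘ ┌─┘ ╶─┤ │ ╷ ╵ │
│ │   │↑│  ↳ → ↑│     │ │ │   │
│ └─┐ ╵ ├─────┬─┴─────┘ ├─┴───┤
│   │  ↑│     │         │     │
│ ╶─┴─╴ │ ╶─┐ ╵ ┌───┬─╴ │ ╶─┐ │
│↱ → → ↑│   │   │   │   │   │ │
│ ┌───┬─┴─┐ ├───┤ ╷ ╵ ┌─┴─┐ │ │
│↑│↓ A│   │ │   │ │   │   │ │ │
│ ╵ ╷ ╵ ╷ │ ╵ ╷ └─┴───┘ ╷ └─┘ │
│↑ ↲│   │ │   │         │     │
└───┴───┴─┴───┴─────────┴─────┘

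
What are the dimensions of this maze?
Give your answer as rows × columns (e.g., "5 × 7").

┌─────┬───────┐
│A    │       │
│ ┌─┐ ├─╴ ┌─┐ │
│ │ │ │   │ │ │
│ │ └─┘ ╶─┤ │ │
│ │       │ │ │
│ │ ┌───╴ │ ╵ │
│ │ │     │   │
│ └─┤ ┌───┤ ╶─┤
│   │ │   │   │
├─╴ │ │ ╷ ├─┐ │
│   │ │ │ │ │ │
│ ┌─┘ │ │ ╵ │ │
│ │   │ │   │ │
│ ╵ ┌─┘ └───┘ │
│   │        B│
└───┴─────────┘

Counting the maze dimensions:
Rows (vertical): 8
Columns (horizontal): 7
Dimensions: 8 × 7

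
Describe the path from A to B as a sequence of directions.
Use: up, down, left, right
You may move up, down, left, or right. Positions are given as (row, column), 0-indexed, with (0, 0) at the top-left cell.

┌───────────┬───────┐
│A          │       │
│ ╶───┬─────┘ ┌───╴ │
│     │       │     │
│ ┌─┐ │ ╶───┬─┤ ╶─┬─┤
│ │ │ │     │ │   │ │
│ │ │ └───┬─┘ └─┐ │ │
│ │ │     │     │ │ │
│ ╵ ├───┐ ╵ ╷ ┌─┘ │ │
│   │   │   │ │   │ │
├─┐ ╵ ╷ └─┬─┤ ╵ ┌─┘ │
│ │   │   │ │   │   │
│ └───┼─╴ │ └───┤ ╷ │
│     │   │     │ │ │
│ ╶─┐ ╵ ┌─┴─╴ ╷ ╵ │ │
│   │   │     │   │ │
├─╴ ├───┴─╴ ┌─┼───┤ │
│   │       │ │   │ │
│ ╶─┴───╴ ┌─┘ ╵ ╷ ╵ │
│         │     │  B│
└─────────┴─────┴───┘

Finding the path and converting it to directions:
Path through cells: (0,0) → (1,0) → (2,0) → (3,0) → (4,0) → (4,1) → (5,1) → (5,2) → (4,2) → (4,3) → (5,3) → (5,4) → (6,4) → (6,3) → (7,3) → (7,2) → (6,2) → (6,1) → (6,0) → (7,0) → (7,1) → (8,1) → (8,0) → (9,0) → (9,1) → (9,2) → (9,3) → (9,4) → (8,4) → (8,5) → (7,5) → (7,6) → (6,6) → (6,7) → (7,7) → (7,8) → (6,8) → (5,8) → (5,9) → (6,9) → (7,9) → (8,9) → (9,9)
Directions: down, down, down, down, right, down, right, up, right, down, right, down, left, down, left, up, left, left, down, right, down, left, down, right, right, right, right, up, right, up, right, up, right, down, right, up, up, right, down, down, down, down

Solution:

┌───────────┬───────┐
│A          │       │
│ ╶───┬─────┘ ┌───╴ │
│↓    │       │     │
│ ┌─┐ │ ╶───┬─┤ ╶─┬─┤
│↓│ │ │     │ │   │ │
│ │ │ └───┬─┘ └─┐ │ │
│↓│ │     │     │ │ │
│ ╵ ├───┐ ╵ ╷ ┌─┘ │ │
│↳ ↓│↱ ↓│   │ │   │ │
├─┐ ╵ ╷ └─┬─┤ ╵ ┌─┘ │
│ │↳ ↑│↳ ↓│ │   │↱ ↓│
│ └───┼─╴ │ └───┤ ╷ │
│↓ ← ↰│↓ ↲│  ↱ ↓│↑│↓│
│ ╶─┐ ╵ ┌─┴─╴ ╷ ╵ │ │
│↳ ↓│↑ ↲│  ↱ ↑│↳ ↑│↓│
├─╴ ├───┴─╴ ┌─┼───┤ │
│↓ ↲│    ↱ ↑│ │   │↓│
│ ╶─┴───╴ ┌─┘ ╵ ╷ ╵ │
│↳ → → → ↑│     │  B│
└─────────┴─────┴───┘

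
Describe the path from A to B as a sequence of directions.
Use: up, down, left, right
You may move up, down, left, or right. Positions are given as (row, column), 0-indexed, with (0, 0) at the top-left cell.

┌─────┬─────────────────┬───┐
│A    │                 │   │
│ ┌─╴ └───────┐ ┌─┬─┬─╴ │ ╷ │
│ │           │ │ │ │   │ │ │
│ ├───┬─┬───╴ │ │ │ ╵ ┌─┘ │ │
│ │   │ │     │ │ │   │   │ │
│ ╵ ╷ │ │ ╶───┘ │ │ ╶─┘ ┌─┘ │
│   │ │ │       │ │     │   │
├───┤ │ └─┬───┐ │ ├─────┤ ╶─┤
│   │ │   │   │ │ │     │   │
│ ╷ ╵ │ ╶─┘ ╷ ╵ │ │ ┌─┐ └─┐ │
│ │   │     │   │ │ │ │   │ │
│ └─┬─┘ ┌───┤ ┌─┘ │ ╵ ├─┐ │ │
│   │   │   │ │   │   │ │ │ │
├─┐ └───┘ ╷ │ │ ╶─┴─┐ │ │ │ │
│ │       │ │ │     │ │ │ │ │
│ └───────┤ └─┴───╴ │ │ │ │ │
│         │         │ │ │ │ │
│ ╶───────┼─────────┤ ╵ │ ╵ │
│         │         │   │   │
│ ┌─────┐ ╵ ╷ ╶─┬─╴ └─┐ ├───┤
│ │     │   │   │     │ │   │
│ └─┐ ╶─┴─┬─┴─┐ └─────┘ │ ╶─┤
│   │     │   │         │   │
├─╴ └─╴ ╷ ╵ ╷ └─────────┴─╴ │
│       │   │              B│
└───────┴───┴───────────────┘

Finding the path and converting it to directions:
Path through cells: (0,0) → (0,1) → (0,2) → (1,2) → (1,3) → (1,4) → (1,5) → (1,6) → (2,6) → (2,5) → (2,4) → (3,4) → (3,5) → (3,6) → (3,7) → (2,7) → (1,7) → (0,7) → (0,8) → (0,9) → (0,10) → (0,11) → (1,11) → (1,10) → (2,10) → (2,9) → (3,9) → (3,10) → (3,11) → (2,11) → (2,12) → (1,12) → (0,12) → (0,13) → (1,13) → (2,13) → (3,13) → (3,12) → (4,12) → (4,13) → (5,13) → (6,13) → (7,13) → (8,13) → (9,13) → (9,12) → (8,12) → (7,12) → (6,12) → (5,12) → (5,11) → (4,11) → (4,10) → (4,9) → (5,9) → (6,9) → (6,10) → (7,10) → (8,10) → (9,10) → (9,11) → (10,11) → (11,11) → (11,10) → (11,9) → (11,8) → (11,7) → (10,7) → (10,6) → (9,6) → (9,5) → (10,5) → (10,4) → (9,4) → (9,3) → (9,2) → (9,1) → (9,0) → (10,0) → (11,0) → (11,1) → (12,1) → (12,2) → (12,3) → (11,3) → (11,4) → (12,4) → (12,5) → (11,5) → (11,6) → (12,6) → (12,7) → (12,8) → (12,9) → (12,10) → (12,11) → (12,12) → (12,13)
Directions: right, right, down, right, right, right, right, down, left, left, down, right, right, right, up, up, up, right, right, right, right, down, left, down, left, down, right, right, up, right, up, up, right, down, down, down, left, down, right, down, down, down, down, down, left, up, up, up, up, left, up, left, left, down, down, right, down, down, down, right, down, down, left, left, left, left, up, left, up, left, down, left, up, left, left, left, left, down, down, right, down, right, right, up, right, down, right, up, right, down, right, right, right, right, right, right, right

Solution:

┌─────┬─────────────────┬───┐
│A → ↓│        ↱ → → → ↓│↱ ↓│
│ ┌─╴ └───────┐ ┌─┬─┬─╴ │ ╷ │
│ │  ↳ → → → ↓│↑│ │ │↓ ↲│↑│↓│
│ ├───┬─┬───╴ │ │ │ ╵ ┌─┘ │ │
│ │   │ │↓ ← ↲│↑│ │↓ ↲│↱ ↑│↓│
│ ╵ ╷ │ │ ╶───┘ │ │ ╶─┘ ┌─┘ │
│   │ │ │↳ → → ↑│ │↳ → ↑│↓ ↲│
├───┤ │ └─┬───┐ │ ├─────┤ ╶─┤
│   │ │   │   │ │ │↓ ← ↰│↳ ↓│
│ ╷ ╵ │ ╶─┘ ╷ ╵ │ │ ┌─┐ └─┐ │
│ │   │     │   │ │↓│ │↑ ↰│↓│
│ └─┬─┘ ┌───┤ ┌─┘ │ ╵ ├─┐ │ │
│   │   │   │ │   │↳ ↓│ │↑│↓│
├─┐ └───┘ ╷ │ │ ╶─┴─┐ │ │ │ │
│ │       │ │ │     │↓│ │↑│↓│
│ └───────┤ └─┴───╴ │ │ │ │ │
│         │         │↓│ │↑│↓│
│ ╶───────┼─────────┤ ╵ │ ╵ │
│↓ ← ← ← ↰│↓ ↰      │↳ ↓│↑ ↲│
│ ┌─────┐ ╵ ╷ ╶─┬─╴ └─┐ ├───┤
│↓│     │↑ ↲│↑ ↰│     │↓│   │
│ └─┐ ╶─┴─┬─┴─┐ └─────┘ │ ╶─┤
│↳ ↓│  ↱ ↓│↱ ↓│↑ ← ← ← ↲│   │
├─╴ └─╴ ╷ ╵ ╷ └─────────┴─╴ │
│  ↳ → ↑│↳ ↑│↳ → → → → → → B│
└───────┴───┴───────────────┘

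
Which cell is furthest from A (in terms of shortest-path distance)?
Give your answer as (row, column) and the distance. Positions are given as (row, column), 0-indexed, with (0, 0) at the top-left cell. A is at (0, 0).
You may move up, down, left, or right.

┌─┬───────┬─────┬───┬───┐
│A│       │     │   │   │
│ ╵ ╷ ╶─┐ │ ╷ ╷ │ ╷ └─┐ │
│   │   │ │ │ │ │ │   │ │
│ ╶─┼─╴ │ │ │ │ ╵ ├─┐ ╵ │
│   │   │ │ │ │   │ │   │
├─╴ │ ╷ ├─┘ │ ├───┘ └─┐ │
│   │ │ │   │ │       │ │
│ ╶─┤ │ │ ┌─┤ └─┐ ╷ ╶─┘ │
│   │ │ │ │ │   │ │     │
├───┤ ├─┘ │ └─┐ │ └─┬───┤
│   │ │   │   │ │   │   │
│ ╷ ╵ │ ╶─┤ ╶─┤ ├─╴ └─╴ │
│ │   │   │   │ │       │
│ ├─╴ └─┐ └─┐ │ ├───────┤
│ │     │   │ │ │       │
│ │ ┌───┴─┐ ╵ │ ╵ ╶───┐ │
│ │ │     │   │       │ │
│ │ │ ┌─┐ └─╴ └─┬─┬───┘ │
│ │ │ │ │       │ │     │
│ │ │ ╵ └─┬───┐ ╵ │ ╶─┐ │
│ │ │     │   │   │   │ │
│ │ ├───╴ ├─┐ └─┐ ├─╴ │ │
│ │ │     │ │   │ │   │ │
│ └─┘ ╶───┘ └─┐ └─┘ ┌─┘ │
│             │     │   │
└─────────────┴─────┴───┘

Computing BFS distances from A to all cells:
Furthest cell: (10, 5)
Distance: 81 steps

Path from A to the furthest cell:

┌─┬───────┬─────┬───┬───┐
│A│↱ ↓    │↱ ↓  │   │   │
│ ╵ ╷ ╶─┐ │ ╷ ╷ │ ╷ └─┐ │
│↳ ↑│↳ ↓│ │↑│↓│ │ │   │ │
│ ╶─┼─╴ │ │ │ │ ╵ ├─┐ ╵ │
│   │↓ ↲│ │↑│↓│   │ │   │
├─╴ │ ╷ ├─┘ │ ├───┘ └─┐ │
│   │↓│ │↱ ↑│↓│       │ │
│ ╶─┤ │ │ ┌─┤ └─┐ ╷ ╶─┘ │
│   │↓│ │↑│ │↳ ↓│ │     │
├───┤ ├─┘ │ └─┐ │ └─┬───┤
│↓ ↰│↓│↱ ↑│   │↓│   │   │
│ ╷ ╵ │ ╶─┤ ╶─┤ ├─╴ └─╴ │
│↓│↑ ↲│↑ ↰│   │↓│       │
│ ├─╴ └─┐ └─┐ │ ├───────┤
│↓│     │↑ ↰│ │↓│↱ → → ↓│
│ │ ┌───┴─┐ ╵ │ ╵ ╶───┐ │
│↓│ │↱ → ↓│↑ ↰│↳ ↑    │↓│
│ │ │ ┌─┐ └─╴ └─┬─┬───┘ │
│↓│ │↑│ │↳ → ↑  │ │↓ ← ↲│
│ │ │ ╵ └─┬───┐ ╵ │ ╶─┐ │
│↓│ │↑ ← ↰│B ↰│   │↳ ↓│ │
│ │ ├───╴ ├─┐ └─┐ ├─╴ │ │
│↓│ │↱ → ↑│ │↑ ↰│ │↓ ↲│ │
│ └─┘ ╶───┘ └─┐ └─┘ ┌─┘ │
│↳ → ↑        │↑ ← ↲│   │
└─────────────┴─────┴───┘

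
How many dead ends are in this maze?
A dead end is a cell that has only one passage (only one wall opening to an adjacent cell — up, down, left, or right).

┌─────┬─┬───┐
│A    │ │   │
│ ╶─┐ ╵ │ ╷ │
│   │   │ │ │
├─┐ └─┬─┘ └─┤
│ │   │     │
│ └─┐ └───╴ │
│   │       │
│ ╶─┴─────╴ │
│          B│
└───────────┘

Checking each cell for number of passages:

Dead ends found at positions:
  (0, 3)
  (1, 5)
  (2, 0)
  (2, 3)
  (3, 1)
Total dead ends: 5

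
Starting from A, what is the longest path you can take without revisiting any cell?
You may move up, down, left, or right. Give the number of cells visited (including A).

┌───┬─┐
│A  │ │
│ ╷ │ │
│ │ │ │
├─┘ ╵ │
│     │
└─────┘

Finding longest simple path using DFS:
Start: (0, 0)
Longest path visits 7 cells
Path: A → right → down → down → right → up → up

Solution:

┌───┬─┐
│A ↓│B│
│ ╷ │ │
│ │↓│↑│
├─┘ ╵ │
│  ↳ ↑│
└─────┘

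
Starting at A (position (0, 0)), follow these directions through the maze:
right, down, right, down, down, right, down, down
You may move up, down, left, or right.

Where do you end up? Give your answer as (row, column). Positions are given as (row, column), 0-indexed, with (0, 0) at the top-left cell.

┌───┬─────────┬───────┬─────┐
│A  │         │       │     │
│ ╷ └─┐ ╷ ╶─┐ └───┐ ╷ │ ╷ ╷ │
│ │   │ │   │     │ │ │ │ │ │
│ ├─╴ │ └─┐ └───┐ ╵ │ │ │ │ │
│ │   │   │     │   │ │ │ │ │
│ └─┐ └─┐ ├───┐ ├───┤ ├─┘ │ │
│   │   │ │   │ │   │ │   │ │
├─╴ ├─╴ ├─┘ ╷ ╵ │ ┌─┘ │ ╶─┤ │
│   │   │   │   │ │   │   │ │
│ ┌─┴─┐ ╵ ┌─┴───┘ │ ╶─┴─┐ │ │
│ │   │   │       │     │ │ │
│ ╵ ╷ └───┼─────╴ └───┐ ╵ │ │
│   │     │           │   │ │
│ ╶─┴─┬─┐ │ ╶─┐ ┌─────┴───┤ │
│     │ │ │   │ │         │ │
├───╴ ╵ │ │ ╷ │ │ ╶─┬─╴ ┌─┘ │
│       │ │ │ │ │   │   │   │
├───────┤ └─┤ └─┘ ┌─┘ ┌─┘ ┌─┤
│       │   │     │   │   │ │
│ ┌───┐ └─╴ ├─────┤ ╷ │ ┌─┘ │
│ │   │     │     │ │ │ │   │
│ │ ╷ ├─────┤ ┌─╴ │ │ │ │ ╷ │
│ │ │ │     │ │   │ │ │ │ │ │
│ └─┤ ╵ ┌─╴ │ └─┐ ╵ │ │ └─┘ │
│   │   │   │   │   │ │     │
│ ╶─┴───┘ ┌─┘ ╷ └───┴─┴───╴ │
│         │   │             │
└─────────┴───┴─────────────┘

Following directions step by step:
Start: (0, 0)
  right: (0, 0) → (0, 1)
  down: (0, 1) → (1, 1)
  right: (1, 1) → (1, 2)
  down: (1, 2) → (2, 2)
  down: (2, 2) → (3, 2)
  right: (3, 2) → (3, 3)
  down: (3, 3) → (4, 3)
  down: (4, 3) → (5, 3)
Final position: (5, 3)

Path taken:

┌───┬─────────┬───────┬─────┐
│A ↓│         │       │     │
│ ╷ └─┐ ╷ ╶─┐ └───┐ ╷ │ ╷ ╷ │
│ │↳ ↓│ │   │     │ │ │ │ │ │
│ ├─╴ │ └─┐ └───┐ ╵ │ │ │ │ │
│ │  ↓│   │     │   │ │ │ │ │
│ └─┐ └─┐ ├───┐ ├───┤ ├─┘ │ │
│   │↳ ↓│ │   │ │   │ │   │ │
├─╴ ├─╴ ├─┘ ╷ ╵ │ ┌─┘ │ ╶─┤ │
│   │  ↓│   │   │ │   │   │ │
│ ┌─┴─┐ ╵ ┌─┴───┘ │ ╶─┴─┐ │ │
│ │   │B  │       │     │ │ │
│ ╵ ╷ └───┼─────╴ └───┐ ╵ │ │
│   │     │           │   │ │
│ ╶─┴─┬─┐ │ ╶─┐ ┌─────┴───┤ │
│     │ │ │   │ │         │ │
├───╴ ╵ │ │ ╷ │ │ ╶─┬─╴ ┌─┘ │
│       │ │ │ │ │   │   │   │
├───────┤ └─┤ └─┘ ┌─┘ ┌─┘ ┌─┤
│       │   │     │   │   │ │
│ ┌───┐ └─╴ ├─────┤ ╷ │ ┌─┘ │
│ │   │     │     │ │ │ │   │
│ │ ╷ ├─────┤ ┌─╴ │ │ │ │ ╷ │
│ │ │ │     │ │   │ │ │ │ │ │
│ └─┤ ╵ ┌─╴ │ └─┐ ╵ │ │ └─┘ │
│   │   │   │   │   │ │     │
│ ╶─┴───┘ ┌─┘ ╷ └───┴─┴───╴ │
│         │   │             │
└─────────┴───┴─────────────┘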